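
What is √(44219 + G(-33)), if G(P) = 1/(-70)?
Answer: √216673030/70 ≈ 210.28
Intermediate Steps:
G(P) = -1/70
√(44219 + G(-33)) = √(44219 - 1/70) = √(3095329/70) = √216673030/70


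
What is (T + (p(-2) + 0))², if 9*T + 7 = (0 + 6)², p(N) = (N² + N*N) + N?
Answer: 6889/81 ≈ 85.049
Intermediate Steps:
p(N) = N + 2*N² (p(N) = (N² + N²) + N = 2*N² + N = N + 2*N²)
T = 29/9 (T = -7/9 + (0 + 6)²/9 = -7/9 + (⅑)*6² = -7/9 + (⅑)*36 = -7/9 + 4 = 29/9 ≈ 3.2222)
(T + (p(-2) + 0))² = (29/9 + (-2*(1 + 2*(-2)) + 0))² = (29/9 + (-2*(1 - 4) + 0))² = (29/9 + (-2*(-3) + 0))² = (29/9 + (6 + 0))² = (29/9 + 6)² = (83/9)² = 6889/81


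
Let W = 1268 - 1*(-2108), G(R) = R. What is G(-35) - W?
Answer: -3411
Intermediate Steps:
W = 3376 (W = 1268 + 2108 = 3376)
G(-35) - W = -35 - 1*3376 = -35 - 3376 = -3411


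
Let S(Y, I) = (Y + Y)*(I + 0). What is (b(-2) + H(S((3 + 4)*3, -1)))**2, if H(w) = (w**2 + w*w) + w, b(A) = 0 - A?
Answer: 12166144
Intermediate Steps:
b(A) = -A
S(Y, I) = 2*I*Y (S(Y, I) = (2*Y)*I = 2*I*Y)
H(w) = w + 2*w**2 (H(w) = (w**2 + w**2) + w = 2*w**2 + w = w + 2*w**2)
(b(-2) + H(S((3 + 4)*3, -1)))**2 = (-1*(-2) + (2*(-1)*((3 + 4)*3))*(1 + 2*(2*(-1)*((3 + 4)*3))))**2 = (2 + (2*(-1)*(7*3))*(1 + 2*(2*(-1)*(7*3))))**2 = (2 + (2*(-1)*21)*(1 + 2*(2*(-1)*21)))**2 = (2 - 42*(1 + 2*(-42)))**2 = (2 - 42*(1 - 84))**2 = (2 - 42*(-83))**2 = (2 + 3486)**2 = 3488**2 = 12166144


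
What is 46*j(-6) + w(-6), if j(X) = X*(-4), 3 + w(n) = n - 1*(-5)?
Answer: 1100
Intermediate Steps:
w(n) = 2 + n (w(n) = -3 + (n - 1*(-5)) = -3 + (n + 5) = -3 + (5 + n) = 2 + n)
j(X) = -4*X
46*j(-6) + w(-6) = 46*(-4*(-6)) + (2 - 6) = 46*24 - 4 = 1104 - 4 = 1100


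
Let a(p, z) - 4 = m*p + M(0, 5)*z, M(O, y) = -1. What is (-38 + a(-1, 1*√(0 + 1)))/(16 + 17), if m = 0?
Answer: -35/33 ≈ -1.0606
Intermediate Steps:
a(p, z) = 4 - z (a(p, z) = 4 + (0*p - z) = 4 + (0 - z) = 4 - z)
(-38 + a(-1, 1*√(0 + 1)))/(16 + 17) = (-38 + (4 - √(0 + 1)))/(16 + 17) = (-38 + (4 - √1))/33 = (-38 + (4 - 1))/33 = (-38 + 3)/33 = (1/33)*(-35) = -35/33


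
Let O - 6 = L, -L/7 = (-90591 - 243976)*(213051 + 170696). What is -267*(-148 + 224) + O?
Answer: 898723557557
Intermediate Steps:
L = 898723577843 (L = -7*(-90591 - 243976)*(213051 + 170696) = -(-2341969)*383747 = -7*(-128389082549) = 898723577843)
O = 898723577849 (O = 6 + 898723577843 = 898723577849)
-267*(-148 + 224) + O = -267*(-148 + 224) + 898723577849 = -267*76 + 898723577849 = -20292 + 898723577849 = 898723557557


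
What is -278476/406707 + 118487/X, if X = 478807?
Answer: -12163823689/27819165507 ≈ -0.43725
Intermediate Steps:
-278476/406707 + 118487/X = -278476/406707 + 118487/478807 = -12163823689/27819165507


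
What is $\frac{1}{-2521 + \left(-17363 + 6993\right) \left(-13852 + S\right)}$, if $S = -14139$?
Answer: $\frac{1}{290264149} \approx 3.4451 \cdot 10^{-9}$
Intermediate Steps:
$\frac{1}{-2521 + \left(-17363 + 6993\right) \left(-13852 + S\right)} = \frac{1}{-2521 + \left(-17363 + 6993\right) \left(-13852 - 14139\right)} = \frac{1}{-2521 - -290266670} = \frac{1}{-2521 + 290266670} = \frac{1}{290264149}$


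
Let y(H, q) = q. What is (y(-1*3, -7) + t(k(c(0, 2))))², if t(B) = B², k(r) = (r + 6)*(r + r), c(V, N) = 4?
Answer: 40870449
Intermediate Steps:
k(r) = 2*r*(6 + r) (k(r) = (6 + r)*(2*r) = 2*r*(6 + r))
(y(-1*3, -7) + t(k(c(0, 2))))² = (-7 + (2*4*(6 + 4))²)² = (-7 + (2*4*10)²)² = (-7 + 80²)² = (-7 + 6400)² = 6393² = 40870449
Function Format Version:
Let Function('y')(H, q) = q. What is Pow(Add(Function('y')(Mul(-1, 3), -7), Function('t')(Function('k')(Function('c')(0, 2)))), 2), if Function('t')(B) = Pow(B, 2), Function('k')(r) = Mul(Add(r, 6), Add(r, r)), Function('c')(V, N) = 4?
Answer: 40870449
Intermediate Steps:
Function('k')(r) = Mul(2, r, Add(6, r)) (Function('k')(r) = Mul(Add(6, r), Mul(2, r)) = Mul(2, r, Add(6, r)))
Pow(Add(Function('y')(Mul(-1, 3), -7), Function('t')(Function('k')(Function('c')(0, 2)))), 2) = Pow(Add(-7, Pow(Mul(2, 4, Add(6, 4)), 2)), 2) = Pow(Add(-7, Pow(Mul(2, 4, 10), 2)), 2) = Pow(Add(-7, Pow(80, 2)), 2) = Pow(Add(-7, 6400), 2) = Pow(6393, 2) = 40870449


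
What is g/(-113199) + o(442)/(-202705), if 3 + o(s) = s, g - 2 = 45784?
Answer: -3110248497/7648667765 ≈ -0.40664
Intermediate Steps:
g = 45786 (g = 2 + 45784 = 45786)
o(s) = -3 + s
g/(-113199) + o(442)/(-202705) = 45786/(-113199) + (-3 + 442)/(-202705) = 45786*(-1/113199) + 439*(-1/202705) = -15262/37733 - 439/202705 = -3110248497/7648667765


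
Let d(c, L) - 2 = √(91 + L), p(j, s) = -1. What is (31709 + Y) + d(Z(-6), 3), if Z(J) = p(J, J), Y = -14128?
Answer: 17583 + √94 ≈ 17593.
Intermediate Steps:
Z(J) = -1
d(c, L) = 2 + √(91 + L)
(31709 + Y) + d(Z(-6), 3) = (31709 - 14128) + (2 + √(91 + 3)) = 17581 + (2 + √94) = 17583 + √94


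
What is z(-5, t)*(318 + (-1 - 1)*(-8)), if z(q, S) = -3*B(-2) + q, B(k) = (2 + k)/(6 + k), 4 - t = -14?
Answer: -1670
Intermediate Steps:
t = 18 (t = 4 - 1*(-14) = 4 + 14 = 18)
B(k) = (2 + k)/(6 + k)
z(q, S) = q (z(q, S) = -3*(2 - 2)/(6 - 2) + q = -3*0/4 + q = -3*0 + q = 0 + q = q)
z(-5, t)*(318 + (-1 - 1)*(-8)) = -5*(318 + (-1 - 1)*(-8)) = -5*(318 - 2*(-8)) = -5*(318 + 16) = -5*334 = -1670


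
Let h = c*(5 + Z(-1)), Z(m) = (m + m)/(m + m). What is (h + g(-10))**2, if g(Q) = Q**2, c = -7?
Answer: 3364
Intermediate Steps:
Z(m) = 1 (Z(m) = (2*m)/((2*m)) = (2*m)*(1/(2*m)) = 1)
h = -42 (h = -7*(5 + 1) = -7*6 = -42)
(h + g(-10))**2 = (-42 + (-10)**2)**2 = (-42 + 100)**2 = 58**2 = 3364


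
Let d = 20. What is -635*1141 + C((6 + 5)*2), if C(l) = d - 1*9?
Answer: -724524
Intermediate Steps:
C(l) = 11 (C(l) = 20 - 1*9 = 20 - 9 = 11)
-635*1141 + C((6 + 5)*2) = -635*1141 + 11 = -724535 + 11 = -724524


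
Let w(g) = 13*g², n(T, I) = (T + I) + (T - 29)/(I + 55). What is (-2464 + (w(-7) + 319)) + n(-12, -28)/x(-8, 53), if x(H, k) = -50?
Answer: -2034679/1350 ≈ -1507.2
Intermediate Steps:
n(T, I) = I + T + (-29 + T)/(55 + I) (n(T, I) = (I + T) + (-29 + T)/(55 + I) = I + T + (-29 + T)/(55 + I))
(-2464 + (w(-7) + 319)) + n(-12, -28)/x(-8, 53) = (-2464 + (13*(-7)² + 319)) + ((-29 + (-28)² + 55*(-28) + 56*(-12) - 28*(-12))/(55 - 28))/(-50) = (-2464 + (13*49 + 319)) + ((-29 + 784 - 1540 - 672 + 336)/27)*(-1/50) = (-2464 + (637 + 319)) + ((1/27)*(-1121))*(-1/50) = (-2464 + 956) - 1121/27*(-1/50) = -1508 + 1121/1350 = -2034679/1350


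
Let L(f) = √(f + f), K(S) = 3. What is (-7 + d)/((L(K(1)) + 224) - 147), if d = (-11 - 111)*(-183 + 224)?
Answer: -385693/5923 + 5009*√6/5923 ≈ -63.046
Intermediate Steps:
d = -5002 (d = -122*41 = -5002)
L(f) = √2*√f (L(f) = √(2*f) = √2*√f)
(-7 + d)/((L(K(1)) + 224) - 147) = (-7 - 5002)/((√2*√3 + 224) - 147) = -5009/((√6 + 224) - 147) = -5009/((224 + √6) - 147) = -5009/(77 + √6)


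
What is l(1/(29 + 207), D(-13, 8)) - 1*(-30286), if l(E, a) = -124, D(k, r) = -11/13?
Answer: 30162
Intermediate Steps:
D(k, r) = -11/13 (D(k, r) = -11*1/13 = -11/13)
l(1/(29 + 207), D(-13, 8)) - 1*(-30286) = -124 - 1*(-30286) = -124 + 30286 = 30162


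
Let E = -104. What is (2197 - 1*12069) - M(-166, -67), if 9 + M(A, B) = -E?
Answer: -9967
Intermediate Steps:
M(A, B) = 95 (M(A, B) = -9 - 1*(-104) = -9 + 104 = 95)
(2197 - 1*12069) - M(-166, -67) = (2197 - 1*12069) - 1*95 = (2197 - 12069) - 95 = -9872 - 95 = -9967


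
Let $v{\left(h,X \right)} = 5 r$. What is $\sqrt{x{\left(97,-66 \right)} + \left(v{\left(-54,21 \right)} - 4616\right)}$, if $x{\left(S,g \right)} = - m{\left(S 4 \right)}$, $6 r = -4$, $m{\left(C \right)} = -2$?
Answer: $\frac{2 i \sqrt{10389}}{3} \approx 67.951 i$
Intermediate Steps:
$r = - \frac{2}{3}$ ($r = \frac{1}{6} \left(-4\right) = - \frac{2}{3} \approx -0.66667$)
$x{\left(S,g \right)} = 2$ ($x{\left(S,g \right)} = \left(-1\right) \left(-2\right) = 2$)
$v{\left(h,X \right)} = - \frac{10}{3}$ ($v{\left(h,X \right)} = 5 \left(- \frac{2}{3}\right) = - \frac{10}{3}$)
$\sqrt{x{\left(97,-66 \right)} + \left(v{\left(-54,21 \right)} - 4616\right)} = \sqrt{2 - \frac{13858}{3}} = \sqrt{- \frac{13852}{3}} = \frac{2 i \sqrt{10389}}{3}$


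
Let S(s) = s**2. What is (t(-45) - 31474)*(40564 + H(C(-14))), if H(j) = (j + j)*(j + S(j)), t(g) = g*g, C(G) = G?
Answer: -1044497132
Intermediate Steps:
t(g) = g**2
H(j) = 2*j*(j + j**2) (H(j) = (j + j)*(j + j**2) = (2*j)*(j + j**2) = 2*j*(j + j**2))
(t(-45) - 31474)*(40564 + H(C(-14))) = ((-45)**2 - 31474)*(40564 + 2*(-14)**2*(1 - 14)) = (2025 - 31474)*(40564 + 2*196*(-13)) = -29449*(40564 - 5096) = -29449*35468 = -1044497132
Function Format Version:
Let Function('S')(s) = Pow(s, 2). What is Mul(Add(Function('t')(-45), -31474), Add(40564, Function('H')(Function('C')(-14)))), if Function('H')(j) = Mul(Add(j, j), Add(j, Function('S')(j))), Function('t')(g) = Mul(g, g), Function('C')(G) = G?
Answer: -1044497132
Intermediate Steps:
Function('t')(g) = Pow(g, 2)
Function('H')(j) = Mul(2, j, Add(j, Pow(j, 2))) (Function('H')(j) = Mul(Add(j, j), Add(j, Pow(j, 2))) = Mul(Mul(2, j), Add(j, Pow(j, 2))) = Mul(2, j, Add(j, Pow(j, 2))))
Mul(Add(Function('t')(-45), -31474), Add(40564, Function('H')(Function('C')(-14)))) = Mul(Add(Pow(-45, 2), -31474), Add(40564, Mul(2, Pow(-14, 2), Add(1, -14)))) = Mul(Add(2025, -31474), Add(40564, Mul(2, 196, -13))) = Mul(-29449, Add(40564, -5096)) = Mul(-29449, 35468) = -1044497132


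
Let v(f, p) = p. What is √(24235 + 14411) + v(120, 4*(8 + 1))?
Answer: 36 + 3*√4294 ≈ 232.59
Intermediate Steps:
√(24235 + 14411) + v(120, 4*(8 + 1)) = √(24235 + 14411) + 4*(8 + 1) = √38646 + 4*9 = 3*√4294 + 36 = 36 + 3*√4294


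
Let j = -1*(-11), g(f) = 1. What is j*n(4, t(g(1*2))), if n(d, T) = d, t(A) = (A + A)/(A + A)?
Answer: 44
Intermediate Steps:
t(A) = 1 (t(A) = (2*A)/((2*A)) = (2*A)*(1/(2*A)) = 1)
j = 11
j*n(4, t(g(1*2))) = 11*4 = 44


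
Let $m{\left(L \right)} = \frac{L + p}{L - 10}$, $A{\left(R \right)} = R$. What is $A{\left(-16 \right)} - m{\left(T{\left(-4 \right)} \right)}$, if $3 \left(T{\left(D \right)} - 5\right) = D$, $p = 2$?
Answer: $- \frac{287}{19} \approx -15.105$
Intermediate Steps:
$T{\left(D \right)} = 5 + \frac{D}{3}$
$m{\left(L \right)} = \frac{2 + L}{-10 + L}$ ($m{\left(L \right)} = \frac{L + 2}{L - 10} = \frac{2 + L}{-10 + L}$)
$A{\left(-16 \right)} - m{\left(T{\left(-4 \right)} \right)} = -16 - \frac{2 + \left(5 + \frac{1}{3} \left(-4\right)\right)}{-10 + \left(5 + \frac{1}{3} \left(-4\right)\right)} = -16 - \frac{2 + \left(5 - \frac{4}{3}\right)}{-10 + \left(5 - \frac{4}{3}\right)} = -16 - \frac{2 + \frac{11}{3}}{-10 + \frac{11}{3}} = -16 - \frac{1}{- \frac{19}{3}} \cdot \frac{17}{3} = -16 - \left(- \frac{3}{19}\right) \frac{17}{3} = -16 - - \frac{17}{19} = -16 + \frac{17}{19} = - \frac{287}{19}$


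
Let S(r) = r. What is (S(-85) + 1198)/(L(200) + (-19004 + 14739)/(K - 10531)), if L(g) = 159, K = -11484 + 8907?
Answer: 14589204/2088437 ≈ 6.9857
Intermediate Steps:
K = -2577
(S(-85) + 1198)/(L(200) + (-19004 + 14739)/(K - 10531)) = (-85 + 1198)/(159 + (-19004 + 14739)/(-2577 - 10531)) = 1113/(159 - 4265/(-13108)) = 1113/(159 - 4265*(-1/13108)) = 1113/(159 + 4265/13108) = 1113/(2088437/13108) = 1113*(13108/2088437) = 14589204/2088437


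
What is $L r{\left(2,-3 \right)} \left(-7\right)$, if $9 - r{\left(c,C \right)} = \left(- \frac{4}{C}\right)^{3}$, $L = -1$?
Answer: $\frac{1253}{27} \approx 46.407$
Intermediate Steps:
$r{\left(c,C \right)} = 9 + \frac{64}{C^{3}}$ ($r{\left(c,C \right)} = 9 - \left(- \frac{4}{C}\right)^{3} = 9 - - \frac{64}{C^{3}} = 9 + \frac{64}{C^{3}}$)
$L r{\left(2,-3 \right)} \left(-7\right) = - (9 + \frac{64}{-27}) \left(-7\right) = - (9 + 64 \left(- \frac{1}{27}\right)) \left(-7\right) = - (9 - \frac{64}{27}) \left(-7\right) = \left(-1\right) \frac{179}{27} \left(-7\right) = \left(- \frac{179}{27}\right) \left(-7\right) = \frac{1253}{27}$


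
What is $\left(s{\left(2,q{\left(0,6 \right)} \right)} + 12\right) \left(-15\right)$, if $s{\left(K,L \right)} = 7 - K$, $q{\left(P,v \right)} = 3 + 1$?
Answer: $-255$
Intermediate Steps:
$q{\left(P,v \right)} = 4$
$\left(s{\left(2,q{\left(0,6 \right)} \right)} + 12\right) \left(-15\right) = \left(\left(7 - 2\right) + 12\right) \left(-15\right) = \left(5 + 12\right) \left(-15\right) = 17 \left(-15\right) = -255$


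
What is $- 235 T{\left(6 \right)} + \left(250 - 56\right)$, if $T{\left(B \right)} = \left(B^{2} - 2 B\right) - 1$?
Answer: $-5211$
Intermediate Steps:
$T{\left(B \right)} = -1 + B^{2} - 2 B$
$- 235 T{\left(6 \right)} + \left(250 - 56\right) = - 235 \left(-1 + 6^{2} - 12\right) + \left(250 - 56\right) = - 235 \left(-1 + 36 - 12\right) + 194 = \left(-235\right) 23 + 194 = -5405 + 194 = -5211$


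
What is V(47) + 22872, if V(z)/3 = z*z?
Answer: 29499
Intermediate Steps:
V(z) = 3*z² (V(z) = 3*(z*z) = 3*z²)
V(47) + 22872 = 3*47² + 22872 = 3*2209 + 22872 = 6627 + 22872 = 29499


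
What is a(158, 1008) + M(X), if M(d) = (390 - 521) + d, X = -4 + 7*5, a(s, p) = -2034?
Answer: -2134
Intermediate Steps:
X = 31 (X = -4 + 35 = 31)
M(d) = -131 + d
a(158, 1008) + M(X) = -2034 + (-131 + 31) = -2034 - 100 = -2134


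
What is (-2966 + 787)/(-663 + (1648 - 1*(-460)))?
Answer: -2179/1445 ≈ -1.5080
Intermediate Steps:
(-2966 + 787)/(-663 + (1648 - 1*(-460))) = -2179/(-663 + (1648 + 460)) = -2179/(-663 + 2108) = -2179/1445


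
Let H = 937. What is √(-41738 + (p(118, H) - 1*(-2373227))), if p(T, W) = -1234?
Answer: 19*√6455 ≈ 1526.5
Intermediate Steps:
√(-41738 + (p(118, H) - 1*(-2373227))) = √(-41738 + (-1234 - 1*(-2373227))) = √(-41738 + (-1234 + 2373227)) = √(-41738 + 2371993) = √2330255 = 19*√6455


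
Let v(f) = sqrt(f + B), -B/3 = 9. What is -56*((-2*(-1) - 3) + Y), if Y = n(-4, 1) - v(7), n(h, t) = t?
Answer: 112*I*sqrt(5) ≈ 250.44*I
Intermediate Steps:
B = -27 (B = -3*9 = -27)
v(f) = sqrt(-27 + f) (v(f) = sqrt(f - 27) = sqrt(-27 + f))
Y = 1 - 2*I*sqrt(5) (Y = 1 - sqrt(-27 + 7) = 1 - sqrt(-20) = 1 - 2*I*sqrt(5) ≈ 1.0 - 4.4721*I)
-56*((-2*(-1) - 3) + Y) = -56*((-2*(-1) - 3) + (1 - 2*I*sqrt(5))) = -56*((2 - 3) + (1 - 2*I*sqrt(5))) = -56*(-1 + (1 - 2*I*sqrt(5))) = -(-112)*I*sqrt(5) = 112*I*sqrt(5)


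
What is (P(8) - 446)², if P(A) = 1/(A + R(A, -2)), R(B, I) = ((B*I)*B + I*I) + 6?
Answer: 2406981721/12100 ≈ 1.9892e+5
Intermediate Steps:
R(B, I) = 6 + I² + I*B² (R(B, I) = (I*B² + I²) + 6 = (I² + I*B²) + 6 = 6 + I² + I*B²)
P(A) = 1/(10 + A - 2*A²) (P(A) = 1/(A + (6 + (-2)² - 2*A²)) = 1/(A + (6 + 4 - 2*A²)) = 1/(A + (10 - 2*A²)) = 1/(10 + A - 2*A²))
(P(8) - 446)² = (1/(10 + 8 - 2*8²) - 446)² = (1/(10 + 8 - 2*64) - 446)² = (1/(10 + 8 - 128) - 446)² = (1/(-110) - 446)² = (-1/110 - 446)² = (-49061/110)² = 2406981721/12100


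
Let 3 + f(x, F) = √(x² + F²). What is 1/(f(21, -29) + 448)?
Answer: 445/196743 - √1282/196743 ≈ 0.0020798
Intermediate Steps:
f(x, F) = -3 + √(F² + x²) (f(x, F) = -3 + √(x² + F²) = -3 + √(F² + x²))
1/(f(21, -29) + 448) = 1/((-3 + √((-29)² + 21²)) + 448) = 1/((-3 + √(841 + 441)) + 448) = 1/((-3 + √1282) + 448) = 1/(445 + √1282)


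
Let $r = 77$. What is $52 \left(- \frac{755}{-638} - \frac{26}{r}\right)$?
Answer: $\frac{98202}{2233} \approx 43.978$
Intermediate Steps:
$52 \left(- \frac{755}{-638} - \frac{26}{r}\right) = 52 \left(- \frac{755}{-638} - \frac{26}{77}\right) = 52 \left(\left(-755\right) \left(- \frac{1}{638}\right) - \frac{26}{77}\right) = 52 \left(\frac{755}{638} - \frac{26}{77}\right) = 52 \cdot \frac{3777}{4466} = \frac{98202}{2233}$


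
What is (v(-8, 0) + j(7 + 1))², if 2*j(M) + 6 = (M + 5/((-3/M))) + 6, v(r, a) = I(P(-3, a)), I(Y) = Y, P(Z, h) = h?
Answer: 64/9 ≈ 7.1111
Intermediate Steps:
v(r, a) = a
j(M) = -M/3 (j(M) = -3 + ((M + 5/((-3/M))) + 6)/2 = -3 + ((M + 5*(-M/3)) + 6)/2 = -3 + ((M - 5*M/3) + 6)/2 = -3 + (-2*M/3 + 6)/2 = -3 + (6 - 2*M/3)/2 = -3 + (3 - M/3) = -M/3)
(v(-8, 0) + j(7 + 1))² = (0 - (7 + 1)/3)² = (0 - ⅓*8)² = (0 - 8/3)² = (-8/3)² = 64/9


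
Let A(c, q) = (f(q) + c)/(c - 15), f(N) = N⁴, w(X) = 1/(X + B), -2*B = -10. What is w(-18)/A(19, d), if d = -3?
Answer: -1/325 ≈ -0.0030769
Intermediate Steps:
B = 5 (B = -½*(-10) = 5)
w(X) = 1/(5 + X) (w(X) = 1/(X + 5) = 1/(5 + X))
A(c, q) = (c + q⁴)/(-15 + c) (A(c, q) = (q⁴ + c)/(c - 15) = (c + q⁴)/(-15 + c))
w(-18)/A(19, d) = 1/((5 - 18)*(((19 + (-3)⁴)/(-15 + 19)))) = 1/((-13)*(((19 + 81)/4))) = -1/(13*((¼)*100)) = -1/13/25 = -1/13*1/25 = -1/325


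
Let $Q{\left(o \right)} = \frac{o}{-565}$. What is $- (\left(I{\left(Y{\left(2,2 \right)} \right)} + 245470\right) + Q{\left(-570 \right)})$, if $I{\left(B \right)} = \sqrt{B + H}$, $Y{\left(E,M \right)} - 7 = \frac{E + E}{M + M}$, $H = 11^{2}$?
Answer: $- \frac{27738224}{113} - \sqrt{129} \approx -2.4548 \cdot 10^{5}$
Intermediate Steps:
$H = 121$
$Q{\left(o \right)} = - \frac{o}{565}$ ($Q{\left(o \right)} = o \left(- \frac{1}{565}\right) = - \frac{o}{565}$)
$Y{\left(E,M \right)} = 7 + \frac{E}{M}$ ($Y{\left(E,M \right)} = 7 + \frac{E + E}{M + M} = 7 + \frac{2 E}{2 M} = 7 + 2 E \frac{1}{2 M} = 7 + \frac{E}{M}$)
$I{\left(B \right)} = \sqrt{121 + B}$ ($I{\left(B \right)} = \sqrt{B + 121} = \sqrt{121 + B}$)
$- (\left(I{\left(Y{\left(2,2 \right)} \right)} + 245470\right) + Q{\left(-570 \right)}) = - (\left(\sqrt{121 + \left(7 + \frac{2}{2}\right)} + 245470\right) - - \frac{114}{113}) = - (\left(\sqrt{121 + \left(7 + 2 \cdot \frac{1}{2}\right)} + 245470\right) + \frac{114}{113}) = - (\left(\sqrt{121 + \left(7 + 1\right)} + 245470\right) + \frac{114}{113}) = - (\left(\sqrt{121 + 8} + 245470\right) + \frac{114}{113}) = - (\left(\sqrt{129} + 245470\right) + \frac{114}{113}) = - (\left(245470 + \sqrt{129}\right) + \frac{114}{113}) = - (\frac{27738224}{113} + \sqrt{129}) = - \frac{27738224}{113} - \sqrt{129}$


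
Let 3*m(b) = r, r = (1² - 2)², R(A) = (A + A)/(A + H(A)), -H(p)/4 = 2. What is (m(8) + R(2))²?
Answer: ⅑ ≈ 0.11111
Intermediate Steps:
H(p) = -8 (H(p) = -4*2 = -8)
R(A) = 2*A/(-8 + A) (R(A) = (A + A)/(A - 8) = (2*A)/(-8 + A) = 2*A/(-8 + A))
r = 1 (r = (1 - 2)² = (-1)² = 1)
m(b) = ⅓ (m(b) = (⅓)*1 = ⅓)
(m(8) + R(2))² = (⅓ + 2*2/(-8 + 2))² = (⅓ + 2*2/(-6))² = (⅓ + 2*2*(-⅙))² = (⅓ - ⅔)² = (-⅓)² = ⅑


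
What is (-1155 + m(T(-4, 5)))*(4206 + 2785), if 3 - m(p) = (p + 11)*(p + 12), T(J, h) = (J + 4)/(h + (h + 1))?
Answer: -8976444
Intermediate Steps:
T(J, h) = (4 + J)/(1 + 2*h) (T(J, h) = (4 + J)/(h + (1 + h)) = (4 + J)/(1 + 2*h))
m(p) = 3 - (11 + p)*(12 + p) (m(p) = 3 - (p + 11)*(p + 12) = 3 - (11 + p)*(12 + p))
(-1155 + m(T(-4, 5)))*(4206 + 2785) = (-1155 + (-129 - ((4 - 4)/(1 + 2*5))² - 23*(4 - 4)/(1 + 2*5)))*(4206 + 2785) = (-1155 + (-129 - (0/(1 + 10))² - 23*0/(1 + 10)))*6991 = (-1155 + (-129 - (0/11)² - 23*0/11))*6991 = (-1155 + (-129 - ((1/11)*0)² - 23*0/11))*6991 = (-1155 + (-129 - 1*0² - 23*0))*6991 = (-1155 + (-129 - 1*0 + 0))*6991 = (-1155 + (-129 + 0 + 0))*6991 = (-1155 - 129)*6991 = -1284*6991 = -8976444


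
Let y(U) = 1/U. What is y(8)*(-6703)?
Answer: -6703/8 ≈ -837.88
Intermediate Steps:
y(8)*(-6703) = -6703/8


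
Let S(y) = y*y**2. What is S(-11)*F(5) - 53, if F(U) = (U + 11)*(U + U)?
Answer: -213013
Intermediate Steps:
F(U) = 2*U*(11 + U) (F(U) = (11 + U)*(2*U) = 2*U*(11 + U))
S(y) = y**3
S(-11)*F(5) - 53 = (-11)**3*(2*5*(11 + 5)) - 53 = -2662*5*16 - 53 = -1331*160 - 53 = -212960 - 53 = -213013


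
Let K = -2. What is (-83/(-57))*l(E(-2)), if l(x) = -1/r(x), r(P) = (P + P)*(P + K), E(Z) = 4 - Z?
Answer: -83/2736 ≈ -0.030336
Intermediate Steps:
r(P) = 2*P*(-2 + P) (r(P) = (P + P)*(P - 2) = (2*P)*(-2 + P) = 2*P*(-2 + P))
l(x) = -1/(2*x*(-2 + x))
(-83/(-57))*l(E(-2)) = (-83/(-57))*(-1/(2*(4 - 1*(-2))*(-2 + (4 - 1*(-2))))) = (-1/57*(-83))*(-1/(2*(4 + 2)*(-2 + (4 + 2)))) = 83*(-½/(6*(-2 + 6)))/57 = 83*(-½*⅙/4)/57 = 83*(-½*⅙*¼)/57 = (83/57)*(-1/48) = -83/2736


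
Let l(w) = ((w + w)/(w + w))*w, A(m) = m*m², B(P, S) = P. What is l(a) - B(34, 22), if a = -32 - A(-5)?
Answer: 59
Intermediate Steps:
A(m) = m³
a = 93 (a = -32 - 1*(-5)³ = -32 - 1*(-125) = -32 + 125 = 93)
l(w) = w (l(w) = ((2*w)/((2*w)))*w = ((2*w)*(1/(2*w)))*w = 1*w = w)
l(a) - B(34, 22) = 93 - 1*34 = 93 - 34 = 59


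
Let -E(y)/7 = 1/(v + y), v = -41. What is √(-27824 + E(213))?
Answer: I*√205786605/86 ≈ 166.81*I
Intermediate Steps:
E(y) = -7/(-41 + y)
√(-27824 + E(213)) = √(-27824 - 7/(-41 + 213)) = √(-27824 - 7/172) = √(-4785735/172) = I*√205786605/86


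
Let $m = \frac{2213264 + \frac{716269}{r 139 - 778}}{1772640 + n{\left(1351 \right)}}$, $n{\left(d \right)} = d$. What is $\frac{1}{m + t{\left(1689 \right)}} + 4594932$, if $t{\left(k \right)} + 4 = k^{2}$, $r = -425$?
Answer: $\frac{4953007486666919652891}{1077928353818194} \approx 4.5949 \cdot 10^{6}$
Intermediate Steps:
$m = \frac{471422683}{377860083}$ ($m = \frac{2213264 + \frac{716269}{\left(-425\right) 139 - 778}}{1772640 + 1351} = \frac{2213264 + \frac{716269}{-59075 - 778}}{1773991} = \left(2213264 + \frac{716269}{-59853}\right) \frac{1}{1773991} = \left(2213264 + 716269 \left(- \frac{1}{59853}\right)\right) \frac{1}{1773991} = \left(2213264 - \frac{2549}{213}\right) \frac{1}{1773991} = \frac{471422683}{213} \cdot \frac{1}{1773991} = \frac{471422683}{377860083} \approx 1.2476$)
$t{\left(k \right)} = -4 + k^{2}$
$\frac{1}{m + t{\left(1689 \right)}} + 4594932 = \frac{1}{\frac{471422683}{377860083} - \left(4 - 1689^{2}\right)} + 4594932 = \frac{1}{\frac{471422683}{377860083} + \left(-4 + 2852721\right)} + 4594932 = \frac{1}{\frac{471422683}{377860083} + 2852717} + 4594932 = \frac{1}{\frac{1077928353818194}{377860083}} + 4594932 = \frac{377860083}{1077928353818194} + 4594932 = \frac{4953007486666919652891}{1077928353818194}$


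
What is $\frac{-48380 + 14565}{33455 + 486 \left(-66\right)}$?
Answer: $- \frac{33815}{1379} \approx -24.521$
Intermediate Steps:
$\frac{-48380 + 14565}{33455 + 486 \left(-66\right)} = - \frac{33815}{33455 - 32076} = - \frac{33815}{1379}$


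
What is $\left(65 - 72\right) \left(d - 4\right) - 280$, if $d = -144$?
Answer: $756$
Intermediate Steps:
$\left(65 - 72\right) \left(d - 4\right) - 280 = \left(65 - 72\right) \left(-144 - 4\right) - 280 = \left(-7\right) \left(-148\right) - 280 = 1036 - 280 = 756$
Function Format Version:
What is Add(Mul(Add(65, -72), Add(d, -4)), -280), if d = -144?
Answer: 756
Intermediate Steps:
Add(Mul(Add(65, -72), Add(d, -4)), -280) = Add(Mul(Add(65, -72), Add(-144, -4)), -280) = Add(Mul(-7, -148), -280) = Add(1036, -280) = 756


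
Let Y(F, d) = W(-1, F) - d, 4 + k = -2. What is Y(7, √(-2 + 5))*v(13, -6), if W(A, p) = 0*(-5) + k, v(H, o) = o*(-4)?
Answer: -144 - 24*√3 ≈ -185.57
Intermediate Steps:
k = -6 (k = -4 - 2 = -6)
v(H, o) = -4*o
W(A, p) = -6 (W(A, p) = 0*(-5) - 6 = 0 - 6 = -6)
Y(F, d) = -6 - d
Y(7, √(-2 + 5))*v(13, -6) = (-6 - √(-2 + 5))*(-4*(-6)) = (-6 - √3)*24 = -144 - 24*√3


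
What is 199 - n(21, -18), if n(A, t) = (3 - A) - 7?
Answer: 224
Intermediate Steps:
n(A, t) = -4 - A
199 - n(21, -18) = 199 - (-4 - 1*21) = 199 - (-4 - 21) = 199 - 1*(-25) = 199 + 25 = 224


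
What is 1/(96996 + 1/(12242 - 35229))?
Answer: 22987/2229647051 ≈ 1.0310e-5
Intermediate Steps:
1/(96996 + 1/(12242 - 35229)) = 1/(96996 + 1/(-22987)) = 1/(96996 - 1/22987) = 1/(2229647051/22987) = 22987/2229647051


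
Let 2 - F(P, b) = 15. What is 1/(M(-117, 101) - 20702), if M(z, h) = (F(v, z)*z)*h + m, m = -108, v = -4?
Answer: 1/132811 ≈ 7.5295e-6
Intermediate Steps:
F(P, b) = -13 (F(P, b) = 2 - 1*15 = 2 - 15 = -13)
M(z, h) = -108 - 13*h*z (M(z, h) = (-13*z)*h - 108 = -13*h*z - 108 = -108 - 13*h*z)
1/(M(-117, 101) - 20702) = 1/((-108 - 13*101*(-117)) - 20702) = 1/((-108 + 153621) - 20702) = 1/(153513 - 20702) = 1/132811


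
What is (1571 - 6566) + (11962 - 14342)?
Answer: -7375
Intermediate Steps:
(1571 - 6566) + (11962 - 14342) = -4995 - 2380 = -7375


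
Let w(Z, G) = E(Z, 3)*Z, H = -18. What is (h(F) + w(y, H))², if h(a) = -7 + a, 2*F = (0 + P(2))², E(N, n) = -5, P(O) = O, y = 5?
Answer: 900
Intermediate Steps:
F = 2 (F = (0 + 2)²/2 = (½)*2² = (½)*4 = 2)
w(Z, G) = -5*Z
(h(F) + w(y, H))² = ((-7 + 2) - 5*5)² = (-5 - 25)² = (-30)² = 900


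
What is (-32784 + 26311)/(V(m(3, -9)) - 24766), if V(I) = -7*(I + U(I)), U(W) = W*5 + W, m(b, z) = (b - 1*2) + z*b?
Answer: 6473/23492 ≈ 0.27554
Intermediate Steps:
m(b, z) = -2 + b + b*z (m(b, z) = (b - 2) + b*z = (-2 + b) + b*z = -2 + b + b*z)
U(W) = 6*W (U(W) = 5*W + W = 6*W)
V(I) = -49*I (V(I) = -7*(I + 6*I) = -49*I)
(-32784 + 26311)/(V(m(3, -9)) - 24766) = (-32784 + 26311)/(-49*(-2 + 3 + 3*(-9)) - 24766) = -6473/(-49*(-2 + 3 - 27) - 24766) = -6473/(-49*(-26) - 24766) = -6473/(1274 - 24766) = -6473/(-23492) = -6473*(-1/23492) = 6473/23492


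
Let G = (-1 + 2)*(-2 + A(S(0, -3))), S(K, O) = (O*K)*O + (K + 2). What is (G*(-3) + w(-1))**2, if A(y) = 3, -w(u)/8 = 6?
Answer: 2601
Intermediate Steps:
S(K, O) = 2 + K + K*O**2 (S(K, O) = (K*O)*O + (2 + K) = K*O**2 + (2 + K) = 2 + K + K*O**2)
w(u) = -48 (w(u) = -8*6 = -48)
G = 1 (G = (-1 + 2)*(-2 + 3) = 1*1 = 1)
(G*(-3) + w(-1))**2 = (1*(-3) - 48)**2 = (-3 - 48)**2 = (-51)**2 = 2601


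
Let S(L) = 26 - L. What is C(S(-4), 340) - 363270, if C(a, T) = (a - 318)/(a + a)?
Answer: -1816374/5 ≈ -3.6328e+5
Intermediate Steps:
C(a, T) = (-318 + a)/(2*a) (C(a, T) = (-318 + a)/((2*a)) = (-318 + a)*(1/(2*a)) = (-318 + a)/(2*a))
C(S(-4), 340) - 363270 = (-318 + (26 - 1*(-4)))/(2*(26 - 1*(-4))) - 363270 = (-318 + (26 + 4))/(2*(26 + 4)) - 363270 = (1/2)*(-318 + 30)/30 - 363270 = (1/2)*(1/30)*(-288) - 363270 = -24/5 - 363270 = -1816374/5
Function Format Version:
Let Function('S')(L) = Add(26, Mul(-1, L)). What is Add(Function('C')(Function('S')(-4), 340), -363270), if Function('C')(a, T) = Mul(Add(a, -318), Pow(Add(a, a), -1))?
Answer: Rational(-1816374, 5) ≈ -3.6328e+5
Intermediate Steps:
Function('C')(a, T) = Mul(Rational(1, 2), Pow(a, -1), Add(-318, a)) (Function('C')(a, T) = Mul(Add(-318, a), Pow(Mul(2, a), -1)) = Mul(Add(-318, a), Mul(Rational(1, 2), Pow(a, -1))) = Mul(Rational(1, 2), Pow(a, -1), Add(-318, a)))
Add(Function('C')(Function('S')(-4), 340), -363270) = Add(Mul(Rational(1, 2), Pow(Add(26, Mul(-1, -4)), -1), Add(-318, Add(26, Mul(-1, -4)))), -363270) = Add(Mul(Rational(1, 2), Pow(Add(26, 4), -1), Add(-318, Add(26, 4))), -363270) = Add(Mul(Rational(1, 2), Pow(30, -1), Add(-318, 30)), -363270) = Add(Mul(Rational(1, 2), Rational(1, 30), -288), -363270) = Add(Rational(-24, 5), -363270) = Rational(-1816374, 5)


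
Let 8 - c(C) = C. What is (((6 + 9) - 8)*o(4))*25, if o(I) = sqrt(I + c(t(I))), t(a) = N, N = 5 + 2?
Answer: 175*sqrt(5) ≈ 391.31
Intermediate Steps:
N = 7
t(a) = 7
c(C) = 8 - C
o(I) = sqrt(1 + I) (o(I) = sqrt(I + (8 - 1*7)) = sqrt(I + (8 - 7)) = sqrt(I + 1) = sqrt(1 + I))
(((6 + 9) - 8)*o(4))*25 = (((6 + 9) - 8)*sqrt(1 + 4))*25 = ((15 - 8)*sqrt(5))*25 = (7*sqrt(5))*25 = 175*sqrt(5)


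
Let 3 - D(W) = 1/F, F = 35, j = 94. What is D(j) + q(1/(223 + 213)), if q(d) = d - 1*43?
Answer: -610801/15260 ≈ -40.026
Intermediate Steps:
q(d) = -43 + d (q(d) = d - 43 = -43 + d)
D(W) = 104/35 (D(W) = 3 - 1/35 = 104/35)
D(j) + q(1/(223 + 213)) = 104/35 + (-43 + 1/(223 + 213)) = 104/35 + (-43 + 1/436) = 104/35 - 18747/436 = -610801/15260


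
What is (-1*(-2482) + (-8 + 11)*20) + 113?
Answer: 2655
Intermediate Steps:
(-1*(-2482) + (-8 + 11)*20) + 113 = (2482 + 3*20) + 113 = (2482 + 60) + 113 = 2542 + 113 = 2655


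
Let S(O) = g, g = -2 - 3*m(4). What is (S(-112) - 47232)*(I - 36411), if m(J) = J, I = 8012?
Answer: 1341739154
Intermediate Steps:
g = -14 (g = -2 - 3*4 = -2 - 12 = -14)
S(O) = -14
(S(-112) - 47232)*(I - 36411) = (-14 - 47232)*(8012 - 36411) = -47246*(-28399) = 1341739154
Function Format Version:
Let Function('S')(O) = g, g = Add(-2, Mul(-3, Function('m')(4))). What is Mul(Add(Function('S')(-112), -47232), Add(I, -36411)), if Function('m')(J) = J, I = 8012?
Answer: 1341739154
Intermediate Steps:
g = -14 (g = Add(-2, Mul(-3, 4)) = Add(-2, -12) = -14)
Function('S')(O) = -14
Mul(Add(Function('S')(-112), -47232), Add(I, -36411)) = Mul(Add(-14, -47232), Add(8012, -36411)) = Mul(-47246, -28399) = 1341739154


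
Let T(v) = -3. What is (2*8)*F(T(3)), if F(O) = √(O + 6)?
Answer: 16*√3 ≈ 27.713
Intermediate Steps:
F(O) = √(6 + O)
(2*8)*F(T(3)) = (2*8)*√(6 - 3) = 16*√3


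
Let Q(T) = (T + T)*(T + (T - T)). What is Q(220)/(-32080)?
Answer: -1210/401 ≈ -3.0175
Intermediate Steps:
Q(T) = 2*T² (Q(T) = (2*T)*(T + 0) = (2*T)*T = 2*T²)
Q(220)/(-32080) = (2*220²)/(-32080) = (2*48400)*(-1/32080) = 96800*(-1/32080) = -1210/401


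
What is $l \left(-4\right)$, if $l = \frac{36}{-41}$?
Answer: $\frac{144}{41} \approx 3.5122$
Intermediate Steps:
$l = - \frac{36}{41}$ ($l = 36 \left(- \frac{1}{41}\right) = - \frac{36}{41} \approx -0.87805$)
$l \left(-4\right) = \left(- \frac{36}{41}\right) \left(-4\right) = \frac{144}{41}$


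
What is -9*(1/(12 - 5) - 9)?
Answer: 558/7 ≈ 79.714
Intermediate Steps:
-9*(1/(12 - 5) - 9) = -9*(1/7 - 9) = -9*(⅐ - 9) = -9*(-62/7) = 558/7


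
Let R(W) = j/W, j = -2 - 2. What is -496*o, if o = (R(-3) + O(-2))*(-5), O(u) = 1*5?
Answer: 47120/3 ≈ 15707.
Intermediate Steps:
j = -4
O(u) = 5
R(W) = -4/W
o = -95/3 (o = (-4/(-3) + 5)*(-5) = (-4*(-1/3) + 5)*(-5) = (4/3 + 5)*(-5) = (19/3)*(-5) = -95/3 ≈ -31.667)
-496*o = -496*(-95/3) = 47120/3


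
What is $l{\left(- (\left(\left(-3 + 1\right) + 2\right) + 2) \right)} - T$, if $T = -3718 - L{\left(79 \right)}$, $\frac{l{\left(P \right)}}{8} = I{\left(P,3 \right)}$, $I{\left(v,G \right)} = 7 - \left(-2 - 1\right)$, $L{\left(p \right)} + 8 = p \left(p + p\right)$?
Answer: $16272$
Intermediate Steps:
$L{\left(p \right)} = -8 + 2 p^{2}$ ($L{\left(p \right)} = -8 + p \left(p + p\right) = -8 + p 2 p = -8 + 2 p^{2}$)
$I{\left(v,G \right)} = 10$ ($I{\left(v,G \right)} = 7 - -3 = 7 + 3 = 10$)
$l{\left(P \right)} = 80$ ($l{\left(P \right)} = 8 \cdot 10 = 80$)
$T = -16192$ ($T = -3718 - \left(-8 + 2 \cdot 79^{2}\right) = -3718 - \left(-8 + 2 \cdot 6241\right) = -3718 - \left(-8 + 12482\right) = -3718 - 12474 = -16192$)
$l{\left(- (\left(\left(-3 + 1\right) + 2\right) + 2) \right)} - T = 80 - -16192 = 80 + 16192 = 16272$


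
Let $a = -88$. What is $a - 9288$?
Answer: $-9376$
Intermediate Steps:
$a - 9288 = -88 - 9288 = -9376$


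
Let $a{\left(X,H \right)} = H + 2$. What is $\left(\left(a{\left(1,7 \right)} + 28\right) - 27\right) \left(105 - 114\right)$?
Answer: $-90$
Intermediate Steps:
$a{\left(X,H \right)} = 2 + H$
$\left(\left(a{\left(1,7 \right)} + 28\right) - 27\right) \left(105 - 114\right) = \left(\left(\left(2 + 7\right) + 28\right) - 27\right) \left(105 - 114\right) = \left(\left(9 + 28\right) - 27\right) \left(-9\right) = \left(37 - 27\right) \left(-9\right) = 10 \left(-9\right) = -90$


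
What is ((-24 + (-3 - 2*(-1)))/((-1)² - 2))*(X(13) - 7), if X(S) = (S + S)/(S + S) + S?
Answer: 175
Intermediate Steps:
X(S) = 1 + S (X(S) = (2*S)/((2*S)) + S = (2*S)*(1/(2*S)) + S = 1 + S)
((-24 + (-3 - 2*(-1)))/((-1)² - 2))*(X(13) - 7) = ((-24 + (-3 - 2*(-1)))/((-1)² - 2))*((1 + 13) - 7) = ((-24 + (-3 + 2))/(1 - 2))*(14 - 7) = ((-24 - 1)/(-1))*7 = -25*(-1)*7 = 25*7 = 175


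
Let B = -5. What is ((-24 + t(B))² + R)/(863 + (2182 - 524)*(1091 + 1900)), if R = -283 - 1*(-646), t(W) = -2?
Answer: 1039/4959941 ≈ 0.00020948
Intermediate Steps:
R = 363 (R = -283 + 646 = 363)
((-24 + t(B))² + R)/(863 + (2182 - 524)*(1091 + 1900)) = ((-24 - 2)² + 363)/(863 + (2182 - 524)*(1091 + 1900)) = ((-26)² + 363)/(863 + 1658*2991) = (676 + 363)/(863 + 4959078) = 1039/4959941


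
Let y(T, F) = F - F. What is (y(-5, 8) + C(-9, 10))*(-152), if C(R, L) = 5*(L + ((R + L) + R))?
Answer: -1520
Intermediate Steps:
y(T, F) = 0
C(R, L) = 10*L + 10*R (C(R, L) = 5*(L + ((L + R) + R)) = 5*(L + (L + 2*R)) = 5*(2*L + 2*R) = 10*L + 10*R)
(y(-5, 8) + C(-9, 10))*(-152) = (0 + (10*10 + 10*(-9)))*(-152) = (0 + (100 - 90))*(-152) = (0 + 10)*(-152) = 10*(-152) = -1520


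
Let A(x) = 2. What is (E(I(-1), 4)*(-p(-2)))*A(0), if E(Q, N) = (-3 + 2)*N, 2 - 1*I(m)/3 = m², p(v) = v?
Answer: -16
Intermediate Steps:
I(m) = 6 - 3*m²
E(Q, N) = -N
(E(I(-1), 4)*(-p(-2)))*A(0) = ((-1*4)*(-1*(-2)))*2 = -4*2*2 = -8*2 = -16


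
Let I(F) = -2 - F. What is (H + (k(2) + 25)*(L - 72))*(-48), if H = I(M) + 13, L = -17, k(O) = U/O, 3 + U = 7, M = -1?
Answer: 114768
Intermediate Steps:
U = 4 (U = -3 + 7 = 4)
k(O) = 4/O
H = 12 (H = (-2 - 1*(-1)) + 13 = (-2 + 1) + 13 = -1 + 13 = 12)
(H + (k(2) + 25)*(L - 72))*(-48) = (12 + (4/2 + 25)*(-17 - 72))*(-48) = (12 + (4*(½) + 25)*(-89))*(-48) = (12 + (2 + 25)*(-89))*(-48) = (12 + 27*(-89))*(-48) = (12 - 2403)*(-48) = -2391*(-48) = 114768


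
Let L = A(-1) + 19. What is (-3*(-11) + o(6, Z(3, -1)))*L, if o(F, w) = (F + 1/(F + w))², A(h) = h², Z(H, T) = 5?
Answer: 169640/121 ≈ 1402.0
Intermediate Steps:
L = 20 (L = (-1)² + 19 = 1 + 19 = 20)
(-3*(-11) + o(6, Z(3, -1)))*L = (-3*(-11) + (1 + 6² + 6*5)²/(6 + 5)²)*20 = (33 + (1 + 36 + 30)²/11²)*20 = (33 + (1/121)*67²)*20 = (33 + (1/121)*4489)*20 = (33 + 4489/121)*20 = (8482/121)*20 = 169640/121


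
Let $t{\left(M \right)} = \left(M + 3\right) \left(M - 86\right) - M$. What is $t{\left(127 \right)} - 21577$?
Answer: $-16374$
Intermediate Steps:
$t{\left(M \right)} = - M + \left(-86 + M\right) \left(3 + M\right)$ ($t{\left(M \right)} = \left(3 + M\right) \left(-86 + M\right) - M = \left(-86 + M\right) \left(3 + M\right) - M = - M + \left(-86 + M\right) \left(3 + M\right)$)
$t{\left(127 \right)} - 21577 = \left(-258 + 127^{2} - 10668\right) - 21577 = \left(-258 + 16129 - 10668\right) - 21577 = 5203 - 21577 = -16374$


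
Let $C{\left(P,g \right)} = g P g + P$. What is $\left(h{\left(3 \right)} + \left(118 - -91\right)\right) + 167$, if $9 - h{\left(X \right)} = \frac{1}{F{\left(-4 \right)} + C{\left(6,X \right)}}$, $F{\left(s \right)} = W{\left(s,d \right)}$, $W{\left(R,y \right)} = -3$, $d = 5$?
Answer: $\frac{21944}{57} \approx 384.98$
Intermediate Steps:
$F{\left(s \right)} = -3$
$C{\left(P,g \right)} = P + P g^{2}$ ($C{\left(P,g \right)} = P g g + P = P g^{2} + P = P + P g^{2}$)
$h{\left(X \right)} = 9 - \frac{1}{3 + 6 X^{2}}$ ($h{\left(X \right)} = 9 - \frac{1}{-3 + 6 \left(1 + X^{2}\right)} = 9 - \frac{1}{-3 + \left(6 + 6 X^{2}\right)} = 9 - \frac{1}{3 + 6 X^{2}}$)
$\left(h{\left(3 \right)} + \left(118 - -91\right)\right) + 167 = \left(\frac{2 \left(13 + 27 \cdot 3^{2}\right)}{3 \left(1 + 2 \cdot 3^{2}\right)} + \left(118 - -91\right)\right) + 167 = \left(\frac{2 \left(13 + 27 \cdot 9\right)}{3 \left(1 + 2 \cdot 9\right)} + \left(118 + 91\right)\right) + 167 = \left(\frac{2 \left(13 + 243\right)}{3 \left(1 + 18\right)} + 209\right) + 167 = \left(\frac{2}{3} \cdot \frac{1}{19} \cdot 256 + 209\right) + 167 = \left(\frac{512}{57} + 209\right) + 167 = \frac{12425}{57} + 167 = \frac{21944}{57}$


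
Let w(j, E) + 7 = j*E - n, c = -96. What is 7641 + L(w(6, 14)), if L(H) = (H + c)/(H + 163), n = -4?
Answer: 1864389/244 ≈ 7640.9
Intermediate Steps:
w(j, E) = -3 + E*j (w(j, E) = -7 + (j*E - 1*(-4)) = -7 + (E*j + 4) = -7 + (4 + E*j) = -3 + E*j)
L(H) = (-96 + H)/(163 + H) (L(H) = (H - 96)/(H + 163) = (-96 + H)/(163 + H))
7641 + L(w(6, 14)) = 7641 + (-96 + (-3 + 14*6))/(163 + (-3 + 14*6)) = 7641 + (-96 + (-3 + 84))/(163 + (-3 + 84)) = 7641 + (-96 + 81)/(163 + 81) = 7641 - 15/244 = 1864389/244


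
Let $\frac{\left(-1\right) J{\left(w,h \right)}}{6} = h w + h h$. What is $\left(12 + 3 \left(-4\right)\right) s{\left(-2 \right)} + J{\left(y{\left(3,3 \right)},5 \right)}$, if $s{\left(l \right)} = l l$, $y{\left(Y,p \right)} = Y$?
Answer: $-240$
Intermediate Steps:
$s{\left(l \right)} = l^{2}$
$J{\left(w,h \right)} = - 6 h^{2} - 6 h w$ ($J{\left(w,h \right)} = - 6 \left(h w + h h\right) = - 6 \left(h w + h^{2}\right) = - 6 \left(h^{2} + h w\right) = - 6 h^{2} - 6 h w$)
$\left(12 + 3 \left(-4\right)\right) s{\left(-2 \right)} + J{\left(y{\left(3,3 \right)},5 \right)} = \left(12 + 3 \left(-4\right)\right) \left(-2\right)^{2} - 30 \left(5 + 3\right) = \left(12 - 12\right) 4 - 30 \cdot 8 = 0 \cdot 4 - 240 = 0 - 240 = -240$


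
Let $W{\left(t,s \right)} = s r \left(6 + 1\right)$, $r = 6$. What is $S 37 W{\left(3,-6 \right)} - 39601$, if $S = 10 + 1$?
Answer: $-142165$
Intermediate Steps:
$S = 11$
$W{\left(t,s \right)} = 42 s$ ($W{\left(t,s \right)} = s 6 \left(6 + 1\right) = 6 s 7 = 42 s$)
$S 37 W{\left(3,-6 \right)} - 39601 = 11 \cdot 37 \cdot 42 \left(-6\right) - 39601 = 407 \left(-252\right) - 39601 = -102564 - 39601 = -142165$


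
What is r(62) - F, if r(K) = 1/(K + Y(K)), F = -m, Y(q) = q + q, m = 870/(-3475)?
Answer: -31669/129270 ≈ -0.24498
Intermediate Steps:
m = -174/695 (m = 870*(-1/3475) = -174/695 ≈ -0.25036)
Y(q) = 2*q
F = 174/695 (F = -1*(-174/695) = 174/695 ≈ 0.25036)
r(K) = 1/(3*K) (r(K) = 1/(K + 2*K) = 1/(3*K))
r(62) - F = (⅓)/62 - 1*174/695 = (⅓)*(1/62) - 174/695 = 1/186 - 174/695 = -31669/129270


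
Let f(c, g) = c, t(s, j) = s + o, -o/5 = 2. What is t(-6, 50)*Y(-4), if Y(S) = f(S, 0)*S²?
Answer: 1024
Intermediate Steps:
o = -10 (o = -5*2 = -10)
t(s, j) = -10 + s (t(s, j) = s - 10 = -10 + s)
Y(S) = S³ (Y(S) = S*S² = S³)
t(-6, 50)*Y(-4) = (-10 - 6)*(-4)³ = -16*(-64) = 1024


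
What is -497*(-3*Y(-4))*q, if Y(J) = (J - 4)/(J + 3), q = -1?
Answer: -11928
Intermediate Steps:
Y(J) = (-4 + J)/(3 + J)
-497*(-3*Y(-4))*q = -497*(-3*(-4 - 4)/(3 - 4))*(-1) = -497*(-3*(-8)/(-1))*(-1) = -497*(-(-3)*(-8))*(-1) = -497*(-3*8)*(-1) = -(-11928)*(-1) = -497*24 = -11928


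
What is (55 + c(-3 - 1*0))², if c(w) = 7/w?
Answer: 24964/9 ≈ 2773.8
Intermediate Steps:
(55 + c(-3 - 1*0))² = (55 + 7/(-3 - 1*0))² = (55 + 7/(-3 + 0))² = (55 + 7/(-3))² = (55 + 7*(-⅓))² = (55 - 7/3)² = (158/3)² = 24964/9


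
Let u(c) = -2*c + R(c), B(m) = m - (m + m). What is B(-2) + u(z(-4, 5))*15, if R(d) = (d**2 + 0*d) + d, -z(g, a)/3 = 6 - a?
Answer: 182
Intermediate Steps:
B(m) = -m (B(m) = m - 2*m = -m)
z(g, a) = -18 + 3*a (z(g, a) = -3*(6 - a) = -18 + 3*a)
R(d) = d + d**2 (R(d) = (d**2 + 0) + d = d**2 + d = d + d**2)
u(c) = -2*c + c*(1 + c)
B(-2) + u(z(-4, 5))*15 = -1*(-2) + ((-18 + 3*5)*(-1 + (-18 + 3*5)))*15 = 2 + ((-18 + 15)*(-1 + (-18 + 15)))*15 = 2 - 3*(-1 - 3)*15 = 2 - 3*(-4)*15 = 2 + 12*15 = 2 + 180 = 182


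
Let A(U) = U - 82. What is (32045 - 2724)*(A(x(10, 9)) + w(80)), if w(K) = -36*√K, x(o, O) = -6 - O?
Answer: -2844137 - 4222224*√5 ≈ -1.2285e+7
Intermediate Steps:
A(U) = -82 + U
(32045 - 2724)*(A(x(10, 9)) + w(80)) = (32045 - 2724)*((-82 + (-6 - 1*9)) - 144*√5) = 29321*((-82 + (-6 - 9)) - 144*√5) = 29321*((-82 - 15) - 144*√5) = 29321*(-97 - 144*√5) = -2844137 - 4222224*√5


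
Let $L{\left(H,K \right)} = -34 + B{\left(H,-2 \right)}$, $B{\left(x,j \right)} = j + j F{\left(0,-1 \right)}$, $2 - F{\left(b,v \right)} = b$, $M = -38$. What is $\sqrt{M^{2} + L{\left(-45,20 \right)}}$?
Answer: $6 \sqrt{39} \approx 37.47$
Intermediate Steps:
$F{\left(b,v \right)} = 2 - b$
$B{\left(x,j \right)} = 3 j$ ($B{\left(x,j \right)} = j + j \left(2 - 0\right) = j + j \left(2 + 0\right) = j + j 2 = j + 2 j = 3 j$)
$L{\left(H,K \right)} = -40$ ($L{\left(H,K \right)} = -34 + 3 \left(-2\right) = -34 - 6 = -40$)
$\sqrt{M^{2} + L{\left(-45,20 \right)}} = \sqrt{\left(-38\right)^{2} - 40} = \sqrt{1444 - 40} = \sqrt{1404} = 6 \sqrt{39}$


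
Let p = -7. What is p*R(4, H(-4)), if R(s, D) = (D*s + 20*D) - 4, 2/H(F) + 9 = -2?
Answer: 644/11 ≈ 58.545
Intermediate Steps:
H(F) = -2/11 (H(F) = 2/(-9 - 2) = 2/(-11) = 2*(-1/11) = -2/11)
R(s, D) = -4 + 20*D + D*s (R(s, D) = (20*D + D*s) - 4 = -4 + 20*D + D*s)
p*R(4, H(-4)) = -7*(-4 + 20*(-2/11) - 2/11*4) = -7*(-4 - 40/11 - 8/11) = -7*(-92/11) = 644/11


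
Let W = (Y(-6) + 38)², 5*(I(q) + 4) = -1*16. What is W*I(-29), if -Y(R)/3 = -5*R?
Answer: -97344/5 ≈ -19469.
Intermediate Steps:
I(q) = -36/5 (I(q) = -4 + (-1*16)/5 = -4 + (⅕)*(-16) = -4 - 16/5 = -36/5)
Y(R) = 15*R (Y(R) = -(-15)*R = 15*R)
W = 2704 (W = (15*(-6) + 38)² = (-90 + 38)² = (-52)² = 2704)
W*I(-29) = 2704*(-36/5) = -97344/5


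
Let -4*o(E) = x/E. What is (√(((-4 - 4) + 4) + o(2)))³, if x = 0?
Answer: -8*I ≈ -8.0*I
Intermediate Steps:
o(E) = 0 (o(E) = -0/E = -¼*0 = 0)
(√(((-4 - 4) + 4) + o(2)))³ = (√(((-4 - 4) + 4) + 0))³ = (√((-8 + 4) + 0))³ = (√(-4 + 0))³ = (√(-4))³ = (2*I)³ = -8*I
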